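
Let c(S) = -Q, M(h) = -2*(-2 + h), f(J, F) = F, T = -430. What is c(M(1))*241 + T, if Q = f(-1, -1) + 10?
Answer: -2599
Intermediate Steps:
Q = 9 (Q = -1 + 10 = 9)
M(h) = 4 - 2*h
c(S) = -9 (c(S) = -1*9 = -9)
c(M(1))*241 + T = -9*241 - 430 = -2169 - 430 = -2599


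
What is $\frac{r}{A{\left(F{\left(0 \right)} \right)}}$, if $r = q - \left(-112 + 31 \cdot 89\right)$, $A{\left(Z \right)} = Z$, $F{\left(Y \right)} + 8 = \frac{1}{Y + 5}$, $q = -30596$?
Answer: $\frac{55405}{13} \approx 4261.9$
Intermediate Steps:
$F{\left(Y \right)} = -8 + \frac{1}{5 + Y}$ ($F{\left(Y \right)} = -8 + \frac{1}{Y + 5} = -8 + \frac{1}{5 + Y}$)
$r = -33243$ ($r = -30596 - \left(-112 + 31 \cdot 89\right) = -30596 - \left(-112 + 2759\right) = -30596 - 2647 = -33243$)
$\frac{r}{A{\left(F{\left(0 \right)} \right)}} = - \frac{33243}{\frac{1}{5 + 0} \left(-39 - 0\right)} = - \frac{33243}{\frac{1}{5} \left(-39 + 0\right)} = - \frac{33243}{\frac{1}{5} \left(-39\right)} = - \frac{33243}{- \frac{39}{5}} = \left(-33243\right) \left(- \frac{5}{39}\right) = \frac{55405}{13}$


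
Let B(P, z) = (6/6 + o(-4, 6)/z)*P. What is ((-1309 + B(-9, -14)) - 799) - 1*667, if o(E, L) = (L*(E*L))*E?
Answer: -16896/7 ≈ -2413.7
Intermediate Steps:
o(E, L) = E²*L² (o(E, L) = (E*L²)*E = E²*L²)
B(P, z) = P*(1 + 576/z) (B(P, z) = (6/6 + ((-4)²*6²)/z)*P = (6*(⅙) + (16*36)/z)*P = (1 + 576/z)*P = P*(1 + 576/z))
((-1309 + B(-9, -14)) - 799) - 1*667 = ((-1309 - 9*(576 - 14)/(-14)) - 799) - 1*667 = ((-1309 - 9*(-1/14)*562) - 799) - 667 = ((-1309 + 2529/7) - 799) - 667 = (-6634/7 - 799) - 667 = -12227/7 - 667 = -16896/7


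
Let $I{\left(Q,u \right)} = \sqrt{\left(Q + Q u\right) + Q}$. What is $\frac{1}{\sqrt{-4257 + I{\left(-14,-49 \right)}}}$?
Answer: $- \frac{i}{\sqrt{4257 - \sqrt{658}}} \approx - 0.015373 i$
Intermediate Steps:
$I{\left(Q,u \right)} = \sqrt{2 Q + Q u}$
$\frac{1}{\sqrt{-4257 + I{\left(-14,-49 \right)}}} = \frac{1}{\sqrt{-4257 + \sqrt{- 14 \left(2 - 49\right)}}} = \frac{1}{\sqrt{-4257 + \sqrt{\left(-14\right) \left(-47\right)}}} = \frac{1}{\sqrt{-4257 + \sqrt{658}}}$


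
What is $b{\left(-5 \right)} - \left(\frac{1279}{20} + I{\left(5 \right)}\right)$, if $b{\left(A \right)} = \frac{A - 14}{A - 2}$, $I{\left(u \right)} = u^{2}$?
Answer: $- \frac{12073}{140} \approx -86.236$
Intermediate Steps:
$b{\left(A \right)} = \frac{-14 + A}{-2 + A}$
$b{\left(-5 \right)} - \left(\frac{1279}{20} + I{\left(5 \right)}\right) = \frac{-14 - 5}{-2 - 5} - \frac{1779}{20} = \frac{1}{-7} \left(-19\right) - \frac{1779}{20} = \left(- \frac{1}{7}\right) \left(-19\right) - \frac{1779}{20} = \frac{19}{7} - \frac{1779}{20} = - \frac{12073}{140}$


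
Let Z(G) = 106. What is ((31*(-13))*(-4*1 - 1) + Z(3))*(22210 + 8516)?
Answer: 65169846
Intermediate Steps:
((31*(-13))*(-4*1 - 1) + Z(3))*(22210 + 8516) = ((31*(-13))*(-4*1 - 1) + 106)*(22210 + 8516) = (-403*(-4 - 1) + 106)*30726 = (-403*(-5) + 106)*30726 = (2015 + 106)*30726 = 2121*30726 = 65169846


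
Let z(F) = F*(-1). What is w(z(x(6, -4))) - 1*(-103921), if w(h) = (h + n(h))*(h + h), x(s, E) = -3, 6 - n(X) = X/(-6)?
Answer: 103978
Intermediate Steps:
n(X) = 6 + X/6 (n(X) = 6 - X/(-6) = 6 - X*(-1)/6 = 6 - (-1)*X/6 = 6 + X/6)
z(F) = -F
w(h) = 2*h*(6 + 7*h/6) (w(h) = (h + (6 + h/6))*(h + h) = (6 + 7*h/6)*(2*h) = 2*h*(6 + 7*h/6))
w(z(x(6, -4))) - 1*(-103921) = (-1*(-3))*(36 + 7*(-1*(-3)))/3 - 1*(-103921) = (⅓)*3*(36 + 7*3) + 103921 = (⅓)*3*(36 + 21) + 103921 = (⅓)*3*57 + 103921 = 57 + 103921 = 103978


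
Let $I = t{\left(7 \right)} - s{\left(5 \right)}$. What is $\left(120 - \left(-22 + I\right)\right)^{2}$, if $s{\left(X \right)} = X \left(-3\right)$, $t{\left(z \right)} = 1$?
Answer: $15876$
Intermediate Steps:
$s{\left(X \right)} = - 3 X$
$I = 16$ ($I = 1 - \left(-3\right) 5 = 1 - -15 = 1 + 15 = 16$)
$\left(120 - \left(-22 + I\right)\right)^{2} = \left(120 + \left(22 - 16\right)\right)^{2} = \left(120 + 6\right)^{2} = 126^{2} = 15876$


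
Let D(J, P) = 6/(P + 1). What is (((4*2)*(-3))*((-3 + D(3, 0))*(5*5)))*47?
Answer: -84600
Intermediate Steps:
D(J, P) = 6/(1 + P)
(((4*2)*(-3))*((-3 + D(3, 0))*(5*5)))*47 = (((4*2)*(-3))*((-3 + 6/(1 + 0))*(5*5)))*47 = ((8*(-3))*((-3 + 6/1)*25))*47 = -24*(-3 + 6*1)*25*47 = -24*(-3 + 6)*25*47 = -72*25*47 = -24*75*47 = -1800*47 = -84600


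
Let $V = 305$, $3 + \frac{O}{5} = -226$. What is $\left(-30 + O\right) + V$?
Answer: $-870$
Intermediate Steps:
$O = -1145$ ($O = -15 + 5 \left(-226\right) = -15 - 1130 = -1145$)
$\left(-30 + O\right) + V = \left(-30 - 1145\right) + 305 = -1175 + 305 = -870$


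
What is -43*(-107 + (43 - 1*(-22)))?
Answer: 1806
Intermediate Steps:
-43*(-107 + (43 - 1*(-22))) = -43*(-107 + (43 + 22)) = -43*(-107 + 65) = -43*(-42) = 1806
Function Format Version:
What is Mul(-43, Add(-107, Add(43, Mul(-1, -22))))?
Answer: 1806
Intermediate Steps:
Mul(-43, Add(-107, Add(43, Mul(-1, -22)))) = Mul(-43, Add(-107, Add(43, 22))) = Mul(-43, Add(-107, 65)) = Mul(-43, -42) = 1806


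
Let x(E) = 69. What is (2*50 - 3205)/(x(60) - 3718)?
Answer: 3105/3649 ≈ 0.85092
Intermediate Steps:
(2*50 - 3205)/(x(60) - 3718) = (2*50 - 3205)/(69 - 3718) = (100 - 3205)/(-3649) = -3105*(-1/3649) = 3105/3649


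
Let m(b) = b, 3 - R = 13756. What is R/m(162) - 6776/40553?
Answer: -558823121/6569586 ≈ -85.062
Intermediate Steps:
R = -13753 (R = 3 - 1*13756 = 3 - 13756 = -13753)
R/m(162) - 6776/40553 = -13753/162 - 6776/40553 = -558823121/6569586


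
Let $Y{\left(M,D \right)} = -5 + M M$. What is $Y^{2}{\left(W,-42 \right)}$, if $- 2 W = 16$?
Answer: $3481$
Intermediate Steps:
$W = -8$ ($W = \left(- \frac{1}{2}\right) 16 = -8$)
$Y{\left(M,D \right)} = -5 + M^{2}$
$Y^{2}{\left(W,-42 \right)} = \left(-5 + \left(-8\right)^{2}\right)^{2} = \left(-5 + 64\right)^{2} = 59^{2} = 3481$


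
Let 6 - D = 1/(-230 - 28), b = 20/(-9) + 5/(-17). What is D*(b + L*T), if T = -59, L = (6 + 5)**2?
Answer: -846258974/19737 ≈ -42877.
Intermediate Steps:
L = 121 (L = 11**2 = 121)
b = -385/153 (b = 20*(-1/9) + 5*(-1/17) = -20/9 - 5/17 = -385/153 ≈ -2.5163)
D = 1549/258 (D = 6 - 1/(-230 - 28) = 6 - 1/(-258) = 6 - 1*(-1/258) = 6 + 1/258 = 1549/258 ≈ 6.0039)
D*(b + L*T) = 1549*(-385/153 + 121*(-59))/258 = 1549*(-385/153 - 7139)/258 = (1549/258)*(-1092652/153) = -846258974/19737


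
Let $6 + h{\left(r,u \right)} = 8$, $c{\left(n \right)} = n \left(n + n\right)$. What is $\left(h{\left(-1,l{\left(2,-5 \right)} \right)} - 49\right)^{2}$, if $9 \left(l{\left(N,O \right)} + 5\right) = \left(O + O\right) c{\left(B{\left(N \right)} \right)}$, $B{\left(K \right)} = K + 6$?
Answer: $2209$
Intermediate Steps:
$B{\left(K \right)} = 6 + K$
$c{\left(n \right)} = 2 n^{2}$ ($c{\left(n \right)} = n 2 n = 2 n^{2}$)
$l{\left(N,O \right)} = -5 + \frac{4 O \left(6 + N\right)^{2}}{9}$ ($l{\left(N,O \right)} = -5 + \frac{\left(O + O\right) 2 \left(6 + N\right)^{2}}{9} = -5 + \frac{2 O 2 \left(6 + N\right)^{2}}{9} = -5 + \frac{4 O \left(6 + N\right)^{2}}{9}$)
$h{\left(r,u \right)} = 2$ ($h{\left(r,u \right)} = -6 + 8 = 2$)
$\left(h{\left(-1,l{\left(2,-5 \right)} \right)} - 49\right)^{2} = \left(2 - 49\right)^{2} = \left(-47\right)^{2} = 2209$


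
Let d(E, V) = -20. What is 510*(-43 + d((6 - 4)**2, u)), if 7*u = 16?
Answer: -32130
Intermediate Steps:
u = 16/7 (u = (1/7)*16 = 16/7 ≈ 2.2857)
510*(-43 + d((6 - 4)**2, u)) = 510*(-43 - 20) = 510*(-63) = -32130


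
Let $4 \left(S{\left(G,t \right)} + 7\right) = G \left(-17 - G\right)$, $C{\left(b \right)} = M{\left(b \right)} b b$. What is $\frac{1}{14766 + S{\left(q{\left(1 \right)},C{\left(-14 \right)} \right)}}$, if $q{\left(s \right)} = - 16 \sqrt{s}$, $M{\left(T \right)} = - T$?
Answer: $\frac{1}{14763} \approx 6.7737 \cdot 10^{-5}$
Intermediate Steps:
$C{\left(b \right)} = - b^{3}$ ($C{\left(b \right)} = - b b b = - b^{2} b = - b^{3}$)
$S{\left(G,t \right)} = -7 + \frac{G \left(-17 - G\right)}{4}$
$\frac{1}{14766 + S{\left(q{\left(1 \right)},C{\left(-14 \right)} \right)}} = \frac{1}{14766 - \left(7 + 64 + \frac{17}{4} \left(-16\right) \sqrt{1}\right)} = \frac{1}{14766 - \left(7 + 64 + \frac{17}{4} \left(-16\right) 1\right)} = \frac{1}{14766 - \left(-61 + 64\right)} = \frac{1}{14766 - 3} = \frac{1}{14763}$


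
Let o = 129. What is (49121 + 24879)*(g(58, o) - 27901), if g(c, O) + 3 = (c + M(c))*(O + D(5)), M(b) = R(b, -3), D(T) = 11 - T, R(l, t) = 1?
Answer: -1475486000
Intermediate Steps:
M(b) = 1
g(c, O) = -3 + (1 + c)*(6 + O) (g(c, O) = -3 + (c + 1)*(O + (11 - 1*5)) = -3 + (1 + c)*(O + (11 - 5)) = -3 + (1 + c)*(O + 6) = -3 + (1 + c)*(6 + O))
(49121 + 24879)*(g(58, o) - 27901) = (49121 + 24879)*((3 + 129 + 6*58 + 129*58) - 27901) = 74000*((3 + 129 + 348 + 7482) - 27901) = 74000*(7962 - 27901) = 74000*(-19939) = -1475486000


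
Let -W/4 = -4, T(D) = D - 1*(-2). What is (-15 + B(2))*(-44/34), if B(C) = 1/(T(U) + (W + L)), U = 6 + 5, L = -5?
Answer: 3949/204 ≈ 19.358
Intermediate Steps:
U = 11
T(D) = 2 + D (T(D) = D + 2 = 2 + D)
W = 16 (W = -4*(-4) = 16)
B(C) = 1/24 (B(C) = 1/((2 + 11) + (16 - 5)) = 1/(13 + 11) = 1/24)
(-15 + B(2))*(-44/34) = (-15 + 1/24)*(-44/34) = -(-3949)/(6*34) = -359/24*(-22/17) = 3949/204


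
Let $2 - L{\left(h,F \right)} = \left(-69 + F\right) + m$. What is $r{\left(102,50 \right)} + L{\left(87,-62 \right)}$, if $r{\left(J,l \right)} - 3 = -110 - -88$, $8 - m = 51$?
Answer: $157$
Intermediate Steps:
$m = -43$ ($m = 8 - 51 = -43$)
$r{\left(J,l \right)} = -19$ ($r{\left(J,l \right)} = 3 - 22 = -19$)
$L{\left(h,F \right)} = 114 - F$ ($L{\left(h,F \right)} = 2 - \left(\left(-69 + F\right) - 43\right) = 2 - \left(-112 + F\right) = 114 - F$)
$r{\left(102,50 \right)} + L{\left(87,-62 \right)} = -19 + \left(114 - -62\right) = -19 + \left(114 + 62\right) = -19 + 176 = 157$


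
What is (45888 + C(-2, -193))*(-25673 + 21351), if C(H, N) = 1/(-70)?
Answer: -6941475599/35 ≈ -1.9833e+8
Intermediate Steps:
C(H, N) = -1/70
(45888 + C(-2, -193))*(-25673 + 21351) = (45888 - 1/70)*(-25673 + 21351) = (3212159/70)*(-4322) = -6941475599/35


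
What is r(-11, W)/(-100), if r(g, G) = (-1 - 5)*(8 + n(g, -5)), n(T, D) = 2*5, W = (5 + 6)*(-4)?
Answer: 27/25 ≈ 1.0800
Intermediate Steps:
W = -44 (W = 11*(-4) = -44)
n(T, D) = 10
r(g, G) = -108 (r(g, G) = (-1 - 5)*(8 + 10) = -6*18 = -108)
r(-11, W)/(-100) = -108/(-100) = -1/100*(-108) = 27/25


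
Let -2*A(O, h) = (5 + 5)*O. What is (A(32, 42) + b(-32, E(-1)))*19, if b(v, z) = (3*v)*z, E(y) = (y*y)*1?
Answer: -4864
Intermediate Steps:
E(y) = y² (E(y) = y²*1 = y²)
b(v, z) = 3*v*z
A(O, h) = -5*O (A(O, h) = -(5 + 5)*O/2 = -5*O)
(A(32, 42) + b(-32, E(-1)))*19 = (-5*32 + 3*(-32)*(-1)²)*19 = (-160 + 3*(-32)*1)*19 = (-160 - 96)*19 = -256*19 = -4864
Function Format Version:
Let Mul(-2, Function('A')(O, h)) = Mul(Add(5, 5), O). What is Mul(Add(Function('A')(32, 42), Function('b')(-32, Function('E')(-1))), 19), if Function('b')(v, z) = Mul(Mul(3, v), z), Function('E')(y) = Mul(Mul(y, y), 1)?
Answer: -4864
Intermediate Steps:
Function('E')(y) = Pow(y, 2) (Function('E')(y) = Mul(Pow(y, 2), 1) = Pow(y, 2))
Function('b')(v, z) = Mul(3, v, z)
Function('A')(O, h) = Mul(-5, O) (Function('A')(O, h) = Mul(Rational(-1, 2), Mul(Add(5, 5), O)) = Mul(Rational(-1, 2), Mul(10, O)) = Mul(-5, O))
Mul(Add(Function('A')(32, 42), Function('b')(-32, Function('E')(-1))), 19) = Mul(Add(Mul(-5, 32), Mul(3, -32, Pow(-1, 2))), 19) = Mul(Add(-160, Mul(3, -32, 1)), 19) = Mul(Add(-160, -96), 19) = Mul(-256, 19) = -4864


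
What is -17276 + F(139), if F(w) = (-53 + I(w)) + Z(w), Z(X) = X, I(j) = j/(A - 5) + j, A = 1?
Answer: -68343/4 ≈ -17086.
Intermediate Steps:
I(j) = 3*j/4 (I(j) = j/(1 - 5) + j = j/(-4) + j = j*(-1/4) + j = -j/4 + j = 3*j/4)
F(w) = -53 + 7*w/4 (F(w) = (-53 + 3*w/4) + w = -53 + 7*w/4)
-17276 + F(139) = -17276 + (-53 + (7/4)*139) = -17276 + (-53 + 973/4) = -17276 + 761/4 = -68343/4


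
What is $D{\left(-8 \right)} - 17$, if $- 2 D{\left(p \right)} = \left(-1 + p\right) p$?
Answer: $-53$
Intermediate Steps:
$D{\left(p \right)} = - \frac{p \left(-1 + p\right)}{2}$ ($D{\left(p \right)} = - \frac{\left(-1 + p\right) p}{2} = - \frac{p \left(-1 + p\right)}{2}$)
$D{\left(-8 \right)} - 17 = \frac{1}{2} \left(-8\right) \left(1 - -8\right) - 17 = \frac{1}{2} \left(-8\right) \left(1 + 8\right) - 17 = \frac{1}{2} \left(-8\right) 9 - 17 = -36 - 17 = -53$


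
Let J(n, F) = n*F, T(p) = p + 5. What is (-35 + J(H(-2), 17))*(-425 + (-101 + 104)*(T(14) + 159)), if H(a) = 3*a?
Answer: -14933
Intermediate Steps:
T(p) = 5 + p
J(n, F) = F*n
(-35 + J(H(-2), 17))*(-425 + (-101 + 104)*(T(14) + 159)) = (-35 + 17*(3*(-2)))*(-425 + (-101 + 104)*((5 + 14) + 159)) = (-35 + 17*(-6))*(-425 + 3*(19 + 159)) = (-35 - 102)*(-425 + 3*178) = -137*(-425 + 534) = -137*109 = -14933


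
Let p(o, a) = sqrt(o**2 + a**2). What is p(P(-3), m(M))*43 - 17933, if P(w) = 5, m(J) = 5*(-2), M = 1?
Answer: -17933 + 215*sqrt(5) ≈ -17452.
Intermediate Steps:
m(J) = -10
p(o, a) = sqrt(a**2 + o**2)
p(P(-3), m(M))*43 - 17933 = sqrt((-10)**2 + 5**2)*43 - 17933 = sqrt(100 + 25)*43 - 17933 = sqrt(125)*43 - 17933 = (5*sqrt(5))*43 - 17933 = 215*sqrt(5) - 17933 = -17933 + 215*sqrt(5)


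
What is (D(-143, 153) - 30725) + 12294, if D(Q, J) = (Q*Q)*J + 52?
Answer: 3110318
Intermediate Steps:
D(Q, J) = 52 + J*Q² (D(Q, J) = Q²*J + 52 = J*Q² + 52 = 52 + J*Q²)
(D(-143, 153) - 30725) + 12294 = ((52 + 153*(-143)²) - 30725) + 12294 = ((52 + 153*20449) - 30725) + 12294 = ((52 + 3128697) - 30725) + 12294 = (3128749 - 30725) + 12294 = 3098024 + 12294 = 3110318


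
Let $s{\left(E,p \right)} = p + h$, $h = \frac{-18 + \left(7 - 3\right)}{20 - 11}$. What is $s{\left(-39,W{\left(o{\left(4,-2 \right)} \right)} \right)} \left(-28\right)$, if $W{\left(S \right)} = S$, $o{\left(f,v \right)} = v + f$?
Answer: $- \frac{112}{9} \approx -12.444$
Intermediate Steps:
$o{\left(f,v \right)} = f + v$
$h = - \frac{14}{9}$ ($h = \frac{-18 + 4}{9} = \left(-14\right) \frac{1}{9} = - \frac{14}{9} \approx -1.5556$)
$s{\left(E,p \right)} = - \frac{14}{9} + p$ ($s{\left(E,p \right)} = p - \frac{14}{9} = - \frac{14}{9} + p$)
$s{\left(-39,W{\left(o{\left(4,-2 \right)} \right)} \right)} \left(-28\right) = \left(- \frac{14}{9} + \left(4 - 2\right)\right) \left(-28\right) = \left(- \frac{14}{9} + 2\right) \left(-28\right) = \frac{4}{9} \left(-28\right) = - \frac{112}{9}$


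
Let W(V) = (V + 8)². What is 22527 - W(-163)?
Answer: -1498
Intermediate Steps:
W(V) = (8 + V)²
22527 - W(-163) = 22527 - (8 - 163)² = 22527 - 1*(-155)² = 22527 - 1*24025 = 22527 - 24025 = -1498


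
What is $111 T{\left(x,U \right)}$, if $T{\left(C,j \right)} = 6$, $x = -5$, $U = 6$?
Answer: $666$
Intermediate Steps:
$111 T{\left(x,U \right)} = 111 \cdot 6 = 666$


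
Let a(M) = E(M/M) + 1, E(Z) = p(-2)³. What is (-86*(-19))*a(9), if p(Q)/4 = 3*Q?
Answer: -22586782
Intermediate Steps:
p(Q) = 12*Q (p(Q) = 4*(3*Q) = 12*Q)
E(Z) = -13824 (E(Z) = (12*(-2))³ = (-24)³ = -13824)
a(M) = -13823 (a(M) = -13824 + 1 = -13823)
(-86*(-19))*a(9) = -86*(-19)*(-13823) = 1634*(-13823) = -22586782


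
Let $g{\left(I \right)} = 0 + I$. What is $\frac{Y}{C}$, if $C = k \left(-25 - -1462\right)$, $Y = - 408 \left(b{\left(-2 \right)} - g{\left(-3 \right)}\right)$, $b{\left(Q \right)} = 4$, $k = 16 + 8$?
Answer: $- \frac{119}{1437} \approx -0.082811$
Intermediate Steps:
$g{\left(I \right)} = I$
$k = 24$
$Y = -2856$ ($Y = - 408 \left(4 - -3\right) = - 408 \left(4 + 3\right) = \left(-408\right) 7 = -2856$)
$C = 34488$ ($C = 24 \left(-25 - -1462\right) = 24 \left(-25 + 1462\right) = 24 \cdot 1437 = 34488$)
$\frac{Y}{C} = - \frac{2856}{34488} = \left(-2856\right) \frac{1}{34488} = - \frac{119}{1437}$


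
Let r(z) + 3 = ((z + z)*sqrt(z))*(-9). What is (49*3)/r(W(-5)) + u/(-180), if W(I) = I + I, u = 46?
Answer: -118919/462870 - 420*I*sqrt(10)/5143 ≈ -0.25692 - 0.25825*I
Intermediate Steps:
W(I) = 2*I
r(z) = -3 - 18*z**(3/2) (r(z) = -3 + ((z + z)*sqrt(z))*(-9) = -3 + ((2*z)*sqrt(z))*(-9) = -3 + (2*z**(3/2))*(-9) = -3 - 18*z**(3/2))
(49*3)/r(W(-5)) + u/(-180) = (49*3)/(-3 - 18*(-10*I*sqrt(10))) + 46/(-180) = 147/(-3 - (-180)*I*sqrt(10)) + 46*(-1/180) = 147/(-3 - (-180)*I*sqrt(10)) - 23/90 = 147/(-3 + 180*I*sqrt(10)) - 23/90 = -23/90 + 147/(-3 + 180*I*sqrt(10))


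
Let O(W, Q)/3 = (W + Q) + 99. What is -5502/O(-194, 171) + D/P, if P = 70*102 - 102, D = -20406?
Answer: -1204879/44574 ≈ -27.031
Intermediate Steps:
O(W, Q) = 297 + 3*Q + 3*W (O(W, Q) = 3*((W + Q) + 99) = 3*((Q + W) + 99) = 3*(99 + Q + W) = 297 + 3*Q + 3*W)
P = 7038 (P = 7140 - 102 = 7038)
-5502/O(-194, 171) + D/P = -5502/(297 + 3*171 + 3*(-194)) - 20406/7038 = -5502/(297 + 513 - 582) - 20406*1/7038 = -5502/228 - 3401/1173 = -5502*1/228 - 3401/1173 = -917/38 - 3401/1173 = -1204879/44574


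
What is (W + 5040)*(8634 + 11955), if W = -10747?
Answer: -117501423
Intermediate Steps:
(W + 5040)*(8634 + 11955) = (-10747 + 5040)*(8634 + 11955) = -5707*20589 = -117501423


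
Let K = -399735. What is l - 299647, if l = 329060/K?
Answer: -23955944521/79947 ≈ -2.9965e+5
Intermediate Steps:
l = -65812/79947 (l = 329060/(-399735) = 329060*(-1/399735) = -65812/79947 ≈ -0.82320)
l - 299647 = -65812/79947 - 299647 = -23955944521/79947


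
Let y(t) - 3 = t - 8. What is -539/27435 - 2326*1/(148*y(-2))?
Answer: 31627703/14211330 ≈ 2.2255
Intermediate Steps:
y(t) = -5 + t (y(t) = 3 + (t - 8) = 3 + (-8 + t) = -5 + t)
-539/27435 - 2326*1/(148*y(-2)) = -539/27435 - 2326*1/(148*(-5 - 2)) = -539*1/27435 - 2326/(148*(-7)) = -539/27435 - 2326/(-1036) = -539/27435 - 2326*(-1/1036) = -539/27435 + 1163/518 = 31627703/14211330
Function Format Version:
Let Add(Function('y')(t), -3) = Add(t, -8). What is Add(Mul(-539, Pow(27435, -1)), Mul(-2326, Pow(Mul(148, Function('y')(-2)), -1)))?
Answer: Rational(31627703, 14211330) ≈ 2.2255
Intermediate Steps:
Function('y')(t) = Add(-5, t) (Function('y')(t) = Add(3, Add(t, -8)) = Add(3, Add(-8, t)) = Add(-5, t))
Add(Mul(-539, Pow(27435, -1)), Mul(-2326, Pow(Mul(148, Function('y')(-2)), -1))) = Add(Mul(-539, Pow(27435, -1)), Mul(-2326, Pow(Mul(148, Add(-5, -2)), -1))) = Add(Mul(-539, Rational(1, 27435)), Mul(-2326, Pow(Mul(148, -7), -1))) = Add(Rational(-539, 27435), Mul(-2326, Pow(-1036, -1))) = Add(Rational(-539, 27435), Mul(-2326, Rational(-1, 1036))) = Add(Rational(-539, 27435), Rational(1163, 518)) = Rational(31627703, 14211330)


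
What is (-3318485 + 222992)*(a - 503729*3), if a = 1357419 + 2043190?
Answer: -5848692575046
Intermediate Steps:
a = 3400609
(-3318485 + 222992)*(a - 503729*3) = (-3318485 + 222992)*(3400609 - 503729*3) = -3095493*(3400609 - 1511187) = -3095493*1889422 = -5848692575046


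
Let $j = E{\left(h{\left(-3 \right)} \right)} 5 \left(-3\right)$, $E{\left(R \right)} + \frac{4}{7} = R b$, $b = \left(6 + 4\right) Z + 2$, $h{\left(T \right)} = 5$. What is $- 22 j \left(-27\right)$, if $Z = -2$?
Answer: $\frac{5648940}{7} \approx 8.0699 \cdot 10^{5}$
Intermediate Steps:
$b = -18$ ($b = \left(6 + 4\right) \left(-2\right) + 2 = 10 \left(-2\right) + 2 = -20 + 2 = -18$)
$E{\left(R \right)} = - \frac{4}{7} - 18 R$ ($E{\left(R \right)} = - \frac{4}{7} + R \left(-18\right) = - \frac{4}{7} - 18 R$)
$j = \frac{9510}{7}$ ($j = \left(- \frac{4}{7} - 90\right) 5 \left(-3\right) = \left(- \frac{634}{7}\right) 5 \left(-3\right) = \left(- \frac{3170}{7}\right) \left(-3\right) = \frac{9510}{7} \approx 1358.6$)
$- 22 j \left(-27\right) = \left(-22\right) \frac{9510}{7} \left(-27\right) = \left(- \frac{209220}{7}\right) \left(-27\right) = \frac{5648940}{7}$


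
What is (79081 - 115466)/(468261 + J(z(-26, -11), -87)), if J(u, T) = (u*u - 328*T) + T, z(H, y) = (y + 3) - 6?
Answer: -36385/496906 ≈ -0.073223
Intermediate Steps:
z(H, y) = -3 + y (z(H, y) = (3 + y) - 6 = -3 + y)
J(u, T) = u² - 327*T (J(u, T) = (u² - 328*T) + T = u² - 327*T)
(79081 - 115466)/(468261 + J(z(-26, -11), -87)) = (79081 - 115466)/(468261 + ((-3 - 11)² - 327*(-87))) = -36385/(468261 + ((-14)² + 28449)) = -36385/(468261 + (196 + 28449)) = -36385/(468261 + 28645) = -36385/496906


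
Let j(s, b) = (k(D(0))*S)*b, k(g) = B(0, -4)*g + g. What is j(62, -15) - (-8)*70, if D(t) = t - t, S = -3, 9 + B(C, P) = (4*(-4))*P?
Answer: 560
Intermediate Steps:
B(C, P) = -9 - 16*P (B(C, P) = -9 + (4*(-4))*P = -9 - 16*P)
D(t) = 0
k(g) = 56*g (k(g) = (-9 - 16*(-4))*g + g = (-9 + 64)*g + g = 55*g + g = 56*g)
j(s, b) = 0 (j(s, b) = ((56*0)*(-3))*b = (0*(-3))*b = 0*b = 0)
j(62, -15) - (-8)*70 = 0 - (-8)*70 = 0 - 1*(-560) = 0 + 560 = 560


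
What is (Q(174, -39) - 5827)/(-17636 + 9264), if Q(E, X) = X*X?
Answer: 2153/4186 ≈ 0.51433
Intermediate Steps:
Q(E, X) = X**2
(Q(174, -39) - 5827)/(-17636 + 9264) = ((-39)**2 - 5827)/(-17636 + 9264) = (1521 - 5827)/(-8372) = -4306*(-1/8372) = 2153/4186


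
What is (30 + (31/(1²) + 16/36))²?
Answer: 305809/81 ≈ 3775.4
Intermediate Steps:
(30 + (31/(1²) + 16/36))² = (30 + (31/1 + 16*(1/36)))² = (30 + (31*1 + 4/9))² = (30 + (31 + 4/9))² = (30 + 283/9)² = (553/9)² = 305809/81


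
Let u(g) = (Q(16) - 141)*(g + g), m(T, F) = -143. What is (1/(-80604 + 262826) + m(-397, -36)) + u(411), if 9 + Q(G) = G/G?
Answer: -22344243861/182222 ≈ -1.2262e+5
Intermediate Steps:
Q(G) = -8 (Q(G) = -9 + G/G = -9 + 1 = -8)
u(g) = -298*g (u(g) = (-8 - 141)*(g + g) = -298*g)
(1/(-80604 + 262826) + m(-397, -36)) + u(411) = (1/(-80604 + 262826) - 143) - 298*411 = (1/182222 - 143) - 122478 = -26057745/182222 - 122478 = -22344243861/182222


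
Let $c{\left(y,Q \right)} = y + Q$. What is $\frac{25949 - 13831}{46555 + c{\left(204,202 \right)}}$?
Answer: $\frac{12118}{46961} \approx 0.25804$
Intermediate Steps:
$c{\left(y,Q \right)} = Q + y$
$\frac{25949 - 13831}{46555 + c{\left(204,202 \right)}} = \frac{25949 - 13831}{46555 + \left(202 + 204\right)} = \frac{12118}{46555 + 406} = \frac{12118}{46961}$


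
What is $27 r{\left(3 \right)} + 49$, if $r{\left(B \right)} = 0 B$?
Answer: $49$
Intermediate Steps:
$r{\left(B \right)} = 0$
$27 r{\left(3 \right)} + 49 = 27 \cdot 0 + 49 = 0 + 49 = 49$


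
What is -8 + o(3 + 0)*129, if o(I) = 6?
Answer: 766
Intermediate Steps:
-8 + o(3 + 0)*129 = -8 + 6*129 = -8 + 774 = 766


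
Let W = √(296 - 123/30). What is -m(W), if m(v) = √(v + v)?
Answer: -5^(¾)*5838^(¼)/5 ≈ -5.8455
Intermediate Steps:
W = √29190/10 (W = √(296 - 123*1/30) = √(296 - 41/10) = √(2919/10) = √29190/10 ≈ 17.085)
m(v) = √2*√v (m(v) = √(2*v) = √2*√v)
-m(W) = -√2*√(√29190/10) = -√2*10^(¾)*2919^(¼)/10 = -5^(¾)*5838^(¼)/5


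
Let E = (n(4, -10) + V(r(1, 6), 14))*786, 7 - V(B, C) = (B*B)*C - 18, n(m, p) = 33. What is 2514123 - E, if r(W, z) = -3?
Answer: 2567571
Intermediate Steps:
V(B, C) = 25 - C*B² (V(B, C) = 7 - ((B*B)*C - 18) = 7 - (B²*C - 18) = 7 - (C*B² - 18) = 7 - (-18 + C*B²) = 7 + (18 - C*B²) = 25 - C*B²)
E = -53448 (E = (33 + (25 - 1*14*(-3)²))*786 = (33 + (25 - 1*14*9))*786 = (33 + (25 - 126))*786 = (33 - 101)*786 = -68*786 = -53448)
2514123 - E = 2514123 - 1*(-53448) = 2514123 + 53448 = 2567571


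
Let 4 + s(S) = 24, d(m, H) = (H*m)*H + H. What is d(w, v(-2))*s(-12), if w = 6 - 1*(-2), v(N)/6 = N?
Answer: 22800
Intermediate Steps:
v(N) = 6*N
w = 8 (w = 6 + 2 = 8)
d(m, H) = H + m*H**2 (d(m, H) = m*H**2 + H = H + m*H**2)
s(S) = 20 (s(S) = -4 + 24 = 20)
d(w, v(-2))*s(-12) = ((6*(-2))*(1 + (6*(-2))*8))*20 = -12*(1 - 12*8)*20 = -12*(1 - 96)*20 = -12*(-95)*20 = 1140*20 = 22800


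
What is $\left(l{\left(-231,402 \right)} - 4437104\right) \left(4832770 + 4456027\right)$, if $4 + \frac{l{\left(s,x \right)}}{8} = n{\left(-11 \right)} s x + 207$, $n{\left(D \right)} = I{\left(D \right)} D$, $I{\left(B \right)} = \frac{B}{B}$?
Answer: $34706438179672$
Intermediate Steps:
$I{\left(B \right)} = 1$
$n{\left(D \right)} = D$ ($n{\left(D \right)} = 1 D = D$)
$l{\left(s,x \right)} = 1624 - 88 s x$ ($l{\left(s,x \right)} = -32 + 8 \left(- 11 s x + 207\right) = -32 + 8 \left(207 - 11 s x\right) = -32 - \left(-1656 + 88 s x\right) = 1624 - 88 s x$)
$\left(l{\left(-231,402 \right)} - 4437104\right) \left(4832770 + 4456027\right) = \left(\left(1624 - \left(-20328\right) 402\right) - 4437104\right) \left(4832770 + 4456027\right) = \left(\left(1624 + 8171856\right) - 4437104\right) 9288797 = \left(8173480 - 4437104\right) 9288797 = 3736376 \cdot 9288797 = 34706438179672$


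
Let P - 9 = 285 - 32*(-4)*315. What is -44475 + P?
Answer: -3861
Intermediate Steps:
P = 40614 (P = 9 + (285 - 32*(-4)*315) = 9 + (285 + 128*315) = 9 + (285 + 40320) = 9 + 40605 = 40614)
-44475 + P = -44475 + 40614 = -3861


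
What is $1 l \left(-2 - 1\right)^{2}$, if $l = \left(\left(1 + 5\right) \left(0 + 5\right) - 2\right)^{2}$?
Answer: $7056$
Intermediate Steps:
$l = 784$ ($l = \left(6 \cdot 5 - 2\right)^{2} = \left(30 - 2\right)^{2} = 28^{2} = 784$)
$1 l \left(-2 - 1\right)^{2} = 1 \cdot 784 \left(-2 - 1\right)^{2} = 784 \left(-3\right)^{2} = 784 \cdot 9 = 7056$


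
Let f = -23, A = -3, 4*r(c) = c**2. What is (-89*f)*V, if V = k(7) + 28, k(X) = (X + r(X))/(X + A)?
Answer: 1074675/16 ≈ 67167.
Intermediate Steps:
r(c) = c**2/4
k(X) = (X + X**2/4)/(-3 + X) (k(X) = (X + X**2/4)/(X - 3) = (X + X**2/4)/(-3 + X))
V = 525/16 (V = (1/4)*7*(4 + 7)/(-3 + 7) + 28 = (1/4)*7*11/4 + 28 = (1/4)*7*(1/4)*11 + 28 = 77/16 + 28 = 525/16 ≈ 32.813)
(-89*f)*V = -89*(-23)*(525/16) = 2047*(525/16) = 1074675/16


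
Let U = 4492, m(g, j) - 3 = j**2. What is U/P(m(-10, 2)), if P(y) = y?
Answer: 4492/7 ≈ 641.71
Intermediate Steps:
m(g, j) = 3 + j**2
U/P(m(-10, 2)) = 4492/(3 + 2**2) = 4492/(3 + 4) = 4492/7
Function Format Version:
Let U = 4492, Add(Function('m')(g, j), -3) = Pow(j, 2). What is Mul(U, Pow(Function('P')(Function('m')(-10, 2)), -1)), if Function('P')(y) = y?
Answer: Rational(4492, 7) ≈ 641.71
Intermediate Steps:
Function('m')(g, j) = Add(3, Pow(j, 2))
Mul(U, Pow(Function('P')(Function('m')(-10, 2)), -1)) = Mul(4492, Pow(Add(3, Pow(2, 2)), -1)) = Mul(4492, Pow(Add(3, 4), -1)) = Mul(4492, Pow(7, -1)) = Mul(4492, Rational(1, 7)) = Rational(4492, 7)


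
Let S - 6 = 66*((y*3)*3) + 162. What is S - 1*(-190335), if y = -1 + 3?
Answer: 191691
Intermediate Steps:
y = 2
S = 1356 (S = 6 + (66*((2*3)*3) + 162) = 6 + (66*(6*3) + 162) = 6 + (66*18 + 162) = 6 + (1188 + 162) = 6 + 1350 = 1356)
S - 1*(-190335) = 1356 - 1*(-190335) = 1356 + 190335 = 191691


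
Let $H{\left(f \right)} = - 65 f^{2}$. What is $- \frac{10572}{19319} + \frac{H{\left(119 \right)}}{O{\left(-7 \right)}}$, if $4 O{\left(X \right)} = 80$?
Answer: $- \frac{3556534955}{77276} \approx -46024.0$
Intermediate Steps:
$O{\left(X \right)} = 20$ ($O{\left(X \right)} = \frac{1}{4} \cdot 80 = 20$)
$- \frac{10572}{19319} + \frac{H{\left(119 \right)}}{O{\left(-7 \right)}} = - \frac{10572}{19319} + \frac{\left(-65\right) 119^{2}}{20} = \left(-10572\right) \frac{1}{19319} + \left(-65\right) 14161 \cdot \frac{1}{20} = - \frac{10572}{19319} - \frac{184093}{4} = - \frac{3556534955}{77276}$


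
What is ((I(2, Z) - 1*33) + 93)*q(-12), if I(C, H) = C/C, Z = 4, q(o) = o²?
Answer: 8784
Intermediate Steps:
I(C, H) = 1
((I(2, Z) - 1*33) + 93)*q(-12) = ((1 - 1*33) + 93)*(-12)² = ((1 - 33) + 93)*144 = (-32 + 93)*144 = 61*144 = 8784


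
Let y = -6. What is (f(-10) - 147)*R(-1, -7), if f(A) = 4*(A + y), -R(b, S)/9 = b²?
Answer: 1899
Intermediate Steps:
R(b, S) = -9*b²
f(A) = -24 + 4*A (f(A) = 4*(A - 6) = 4*(-6 + A) = -24 + 4*A)
(f(-10) - 147)*R(-1, -7) = ((-24 + 4*(-10)) - 147)*(-9*(-1)²) = ((-24 - 40) - 147)*(-9*1) = (-64 - 147)*(-9) = -211*(-9) = 1899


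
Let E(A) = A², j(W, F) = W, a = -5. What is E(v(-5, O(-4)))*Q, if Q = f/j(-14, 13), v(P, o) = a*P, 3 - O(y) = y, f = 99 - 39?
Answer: -18750/7 ≈ -2678.6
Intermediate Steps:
f = 60
O(y) = 3 - y
v(P, o) = -5*P
Q = -30/7 (Q = 60/(-14) = 60*(-1/14) = -30/7 ≈ -4.2857)
E(v(-5, O(-4)))*Q = (-5*(-5))²*(-30/7) = 25²*(-30/7) = 625*(-30/7) = -18750/7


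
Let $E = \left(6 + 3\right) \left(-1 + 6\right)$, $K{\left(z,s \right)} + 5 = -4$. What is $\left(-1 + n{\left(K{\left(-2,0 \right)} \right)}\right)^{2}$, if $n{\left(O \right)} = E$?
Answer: $1936$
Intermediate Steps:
$K{\left(z,s \right)} = -9$ ($K{\left(z,s \right)} = -5 - 4 = -9$)
$E = 45$ ($E = 9 \cdot 5 = 45$)
$n{\left(O \right)} = 45$
$\left(-1 + n{\left(K{\left(-2,0 \right)} \right)}\right)^{2} = \left(-1 + 45\right)^{2} = 44^{2} = 1936$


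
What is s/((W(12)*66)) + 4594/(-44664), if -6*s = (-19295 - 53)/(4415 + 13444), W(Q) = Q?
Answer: -1013047130/9870972903 ≈ -0.10263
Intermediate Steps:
s = 9674/53577 (s = -(-19295 - 53)/(6*(4415 + 13444)) = -(-9674)/(3*17859) = -1/6*(-19348/17859) = 9674/53577 ≈ 0.18056)
s/((W(12)*66)) + 4594/(-44664) = 9674/(53577*((12*66))) + 4594/(-44664) = (9674/53577)/792 + 4594*(-1/44664) = (9674/53577)*(1/792) - 2297/22332 = 4837/21216492 - 2297/22332 = -1013047130/9870972903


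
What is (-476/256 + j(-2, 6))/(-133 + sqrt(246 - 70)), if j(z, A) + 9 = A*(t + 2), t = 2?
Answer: -111853/1120832 - 841*sqrt(11)/280208 ≈ -0.10975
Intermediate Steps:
j(z, A) = -9 + 4*A (j(z, A) = -9 + A*(2 + 2) = -9 + A*4 = -9 + 4*A)
(-476/256 + j(-2, 6))/(-133 + sqrt(246 - 70)) = (-476/256 + (-9 + 4*6))/(-133 + sqrt(246 - 70)) = (-476*1/256 + (-9 + 24))/(-133 + sqrt(176)) = (-119/64 + 15)/(-133 + 4*sqrt(11)) = 841/(64*(-133 + 4*sqrt(11)))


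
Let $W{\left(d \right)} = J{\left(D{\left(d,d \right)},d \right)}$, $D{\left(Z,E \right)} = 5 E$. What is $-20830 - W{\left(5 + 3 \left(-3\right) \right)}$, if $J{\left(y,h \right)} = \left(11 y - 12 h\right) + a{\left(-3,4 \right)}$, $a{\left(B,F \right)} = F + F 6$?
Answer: $-20686$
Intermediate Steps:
$a{\left(B,F \right)} = 7 F$ ($a{\left(B,F \right)} = F + 6 F = 7 F$)
$J{\left(y,h \right)} = 28 - 12 h + 11 y$ ($J{\left(y,h \right)} = \left(11 y - 12 h\right) + 7 \cdot 4 = \left(- 12 h + 11 y\right) + 28 = 28 - 12 h + 11 y$)
$W{\left(d \right)} = 28 + 43 d$ ($W{\left(d \right)} = 28 - 12 d + 11 \cdot 5 d = 28 - 12 d + 55 d = 28 + 43 d$)
$-20830 - W{\left(5 + 3 \left(-3\right) \right)} = -20830 - \left(28 + 43 \left(5 + 3 \left(-3\right)\right)\right) = -20830 - \left(28 + 43 \left(5 - 9\right)\right) = -20830 - \left(28 + 43 \left(-4\right)\right) = -20830 - \left(28 - 172\right) = -20830 - -144 = -20830 + 144 = -20686$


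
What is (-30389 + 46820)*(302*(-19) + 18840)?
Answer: 215278962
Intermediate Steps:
(-30389 + 46820)*(302*(-19) + 18840) = 16431*(-5738 + 18840) = 16431*13102 = 215278962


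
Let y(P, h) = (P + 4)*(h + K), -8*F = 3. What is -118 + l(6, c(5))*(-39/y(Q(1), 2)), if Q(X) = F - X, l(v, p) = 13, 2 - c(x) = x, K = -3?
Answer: 526/7 ≈ 75.143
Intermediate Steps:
F = -3/8 (F = -⅛*3 = -3/8 ≈ -0.37500)
c(x) = 2 - x
Q(X) = -3/8 - X
y(P, h) = (-3 + h)*(4 + P) (y(P, h) = (P + 4)*(h - 3) = (4 + P)*(-3 + h) = (-3 + h)*(4 + P))
-118 + l(6, c(5))*(-39/y(Q(1), 2)) = -118 + 13*(-39/(-12 - 3*(-3/8 - 1*1) + 4*2 + (-3/8 - 1*1)*2)) = -118 + 13*(-39/(-12 - 3*(-3/8 - 1) + 8 + (-3/8 - 1)*2)) = -118 + 13*(-39/(-12 - 3*(-11/8) + 8 - 11/8*2)) = -118 + 13*(-39/(-12 + 33/8 + 8 - 11/4)) = -118 + 13*(-39/(-21/8)) = -118 + 13*(-39*(-8/21)) = -118 + 13*(104/7) = -118 + 1352/7 = 526/7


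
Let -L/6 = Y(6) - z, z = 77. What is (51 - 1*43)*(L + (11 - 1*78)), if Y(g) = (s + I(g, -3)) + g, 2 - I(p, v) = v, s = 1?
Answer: 2584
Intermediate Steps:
I(p, v) = 2 - v
Y(g) = 6 + g (Y(g) = (1 + (2 - 1*(-3))) + g = (1 + (2 + 3)) + g = (1 + 5) + g = 6 + g)
L = 390 (L = -6*((6 + 6) - 1*77) = -6*(12 - 77) = -6*(-65) = 390)
(51 - 1*43)*(L + (11 - 1*78)) = (51 - 1*43)*(390 + (11 - 1*78)) = (51 - 43)*(390 + (11 - 78)) = 8*(390 - 67) = 8*323 = 2584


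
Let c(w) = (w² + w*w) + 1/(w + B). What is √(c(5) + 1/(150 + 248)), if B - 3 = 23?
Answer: √7616605202/12338 ≈ 7.0735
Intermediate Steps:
B = 26 (B = 3 + 23 = 26)
c(w) = 1/(26 + w) + 2*w² (c(w) = (w² + w*w) + 1/(w + 26) = (w² + w²) + 1/(26 + w) = 2*w² + 1/(26 + w) = 1/(26 + w) + 2*w²)
√(c(5) + 1/(150 + 248)) = √((1 + 2*5³ + 52*5²)/(26 + 5) + 1/(150 + 248)) = √((1 + 2*125 + 52*25)/31 + 1/398) = √((1 + 250 + 1300)/31 + 1/398) = √((1/31)*1551 + 1/398) = √(1551/31 + 1/398) = √(617329/12338) = √7616605202/12338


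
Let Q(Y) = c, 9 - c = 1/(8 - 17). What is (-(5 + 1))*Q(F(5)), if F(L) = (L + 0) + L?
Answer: -164/3 ≈ -54.667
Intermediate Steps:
F(L) = 2*L (F(L) = L + L = 2*L)
c = 82/9 (c = 9 - 1/(8 - 17) = 9 - 1/(-9) = 9 - 1*(-1/9) = 9 + 1/9 = 82/9 ≈ 9.1111)
Q(Y) = 82/9
(-(5 + 1))*Q(F(5)) = -(5 + 1)*(82/9) = -1*6*(82/9) = -6*82/9 = -164/3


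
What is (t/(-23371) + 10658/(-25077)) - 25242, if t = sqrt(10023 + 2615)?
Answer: -633004292/25077 - sqrt(12638)/23371 ≈ -25242.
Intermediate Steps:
t = sqrt(12638) ≈ 112.42
(t/(-23371) + 10658/(-25077)) - 25242 = (sqrt(12638)/(-23371) + 10658/(-25077)) - 25242 = (sqrt(12638)*(-1/23371) + 10658*(-1/25077)) - 25242 = (-sqrt(12638)/23371 - 10658/25077) - 25242 = (-10658/25077 - sqrt(12638)/23371) - 25242 = -633004292/25077 - sqrt(12638)/23371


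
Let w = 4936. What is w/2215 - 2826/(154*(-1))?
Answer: 3509867/170555 ≈ 20.579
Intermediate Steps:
w/2215 - 2826/(154*(-1)) = 4936/2215 - 2826/(154*(-1)) = 4936*(1/2215) - 2826/(-154) = 4936/2215 - 2826*(-1/154) = 4936/2215 + 1413/77 = 3509867/170555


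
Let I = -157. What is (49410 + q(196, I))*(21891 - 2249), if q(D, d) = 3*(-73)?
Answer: 966209622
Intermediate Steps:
q(D, d) = -219
(49410 + q(196, I))*(21891 - 2249) = (49410 - 219)*(21891 - 2249) = 49191*19642 = 966209622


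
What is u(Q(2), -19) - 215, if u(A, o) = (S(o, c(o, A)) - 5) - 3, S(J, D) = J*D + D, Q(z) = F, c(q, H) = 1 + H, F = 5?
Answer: -331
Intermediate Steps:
Q(z) = 5
S(J, D) = D + D*J (S(J, D) = D*J + D = D + D*J)
u(A, o) = -8 + (1 + A)*(1 + o) (u(A, o) = ((1 + A)*(1 + o) - 5) - 3 = (-5 + (1 + A)*(1 + o)) - 3 = -8 + (1 + A)*(1 + o))
u(Q(2), -19) - 215 = (-8 + (1 + 5)*(1 - 19)) - 215 = (-8 + 6*(-18)) - 215 = (-8 - 108) - 215 = -116 - 215 = -331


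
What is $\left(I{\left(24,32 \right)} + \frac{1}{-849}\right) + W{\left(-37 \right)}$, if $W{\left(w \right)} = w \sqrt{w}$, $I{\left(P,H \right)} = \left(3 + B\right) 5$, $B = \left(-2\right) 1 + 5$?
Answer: $\frac{25469}{849} - 37 i \sqrt{37} \approx 29.999 - 225.06 i$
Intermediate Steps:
$B = 3$ ($B = -2 + 5 = 3$)
$I{\left(P,H \right)} = 30$ ($I{\left(P,H \right)} = \left(3 + 3\right) 5 = 6 \cdot 5 = 30$)
$W{\left(w \right)} = w^{\frac{3}{2}}$
$\left(I{\left(24,32 \right)} + \frac{1}{-849}\right) + W{\left(-37 \right)} = \left(30 + \frac{1}{-849}\right) + \left(-37\right)^{\frac{3}{2}} = \left(30 - \frac{1}{849}\right) - 37 i \sqrt{37} = \frac{25469}{849} - 37 i \sqrt{37}$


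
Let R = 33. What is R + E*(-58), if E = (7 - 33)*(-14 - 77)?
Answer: -137195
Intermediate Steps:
E = 2366 (E = -26*(-91) = 2366)
R + E*(-58) = 33 + 2366*(-58) = 33 - 137228 = -137195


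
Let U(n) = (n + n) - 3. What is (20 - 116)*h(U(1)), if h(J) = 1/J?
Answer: 96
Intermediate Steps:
U(n) = -3 + 2*n (U(n) = 2*n - 3 = -3 + 2*n)
(20 - 116)*h(U(1)) = (20 - 116)/(-3 + 2*1) = -96/(-3 + 2) = -96/(-1) = -96*(-1) = 96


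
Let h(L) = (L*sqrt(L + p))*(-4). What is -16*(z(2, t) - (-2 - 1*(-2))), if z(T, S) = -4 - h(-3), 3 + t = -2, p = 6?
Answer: 64 + 192*sqrt(3) ≈ 396.55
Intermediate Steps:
t = -5 (t = -3 - 2 = -5)
h(L) = -4*L*sqrt(6 + L) (h(L) = (L*sqrt(L + 6))*(-4) = (L*sqrt(6 + L))*(-4) = -4*L*sqrt(6 + L))
z(T, S) = -4 - 12*sqrt(3) (z(T, S) = -4 - (-4)*(-3)*sqrt(6 - 3) = -4 - (-4)*(-3)*sqrt(3) = -4 - 12*sqrt(3))
-16*(z(2, t) - (-2 - 1*(-2))) = -16*((-4 - 12*sqrt(3)) - (-2 - 1*(-2))) = -16*((-4 - 12*sqrt(3)) - (-2 + 2)) = -16*((-4 - 12*sqrt(3)) - 1*0) = -16*((-4 - 12*sqrt(3)) + 0) = -16*(-4 - 12*sqrt(3)) = 64 + 192*sqrt(3)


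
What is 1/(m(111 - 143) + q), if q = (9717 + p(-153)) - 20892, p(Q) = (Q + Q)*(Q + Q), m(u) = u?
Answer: 1/82429 ≈ 1.2132e-5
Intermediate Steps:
p(Q) = 4*Q² (p(Q) = (2*Q)*(2*Q) = 4*Q²)
q = 82461 (q = (9717 + 4*(-153)²) - 20892 = (9717 + 4*23409) - 20892 = (9717 + 93636) - 20892 = 103353 - 20892 = 82461)
1/(m(111 - 143) + q) = 1/((111 - 143) + 82461) = 1/(-32 + 82461) = 1/82429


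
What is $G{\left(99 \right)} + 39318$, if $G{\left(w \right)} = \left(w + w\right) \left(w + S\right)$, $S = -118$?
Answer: $35556$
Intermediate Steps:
$G{\left(w \right)} = 2 w \left(-118 + w\right)$ ($G{\left(w \right)} = \left(w + w\right) \left(w - 118\right) = 2 w \left(-118 + w\right)$)
$G{\left(99 \right)} + 39318 = 2 \cdot 99 \left(-118 + 99\right) + 39318 = 2 \cdot 99 \left(-19\right) + 39318 = -3762 + 39318 = 35556$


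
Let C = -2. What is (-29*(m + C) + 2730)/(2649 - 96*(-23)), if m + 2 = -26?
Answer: 1200/1619 ≈ 0.74120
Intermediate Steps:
m = -28 (m = -2 - 26 = -28)
(-29*(m + C) + 2730)/(2649 - 96*(-23)) = (-29*(-28 - 2) + 2730)/(2649 - 96*(-23)) = (-29*(-30) + 2730)/(2649 + 2208) = (870 + 2730)/4857 = 3600*(1/4857) = 1200/1619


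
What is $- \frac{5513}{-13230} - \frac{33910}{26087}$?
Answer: $- \frac{304811669}{345131010} \approx -0.88318$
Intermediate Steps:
$- \frac{5513}{-13230} - \frac{33910}{26087} = \left(-5513\right) \left(- \frac{1}{13230}\right) - \frac{33910}{26087} = \frac{5513}{13230} - \frac{33910}{26087} = - \frac{304811669}{345131010}$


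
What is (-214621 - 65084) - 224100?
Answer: -503805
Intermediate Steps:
(-214621 - 65084) - 224100 = -279705 - 224100 = -503805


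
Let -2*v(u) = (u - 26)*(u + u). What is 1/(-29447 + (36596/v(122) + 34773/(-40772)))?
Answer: -29845104/878967487081 ≈ -3.3955e-5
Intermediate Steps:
v(u) = -u*(-26 + u) (v(u) = -(u - 26)*(u + u)/2 = -(-26 + u)*2*u/2 = -u*(-26 + u))
1/(-29447 + (36596/v(122) + 34773/(-40772))) = 1/(-29447 + (36596/((122*(26 - 1*122))) + 34773/(-40772))) = 1/(-29447 + (36596/((122*(26 - 122))) + 34773*(-1/40772))) = 1/(-29447 + (36596/((122*(-96))) - 34773/40772)) = 1/(-29447 + (36596/(-11712) - 34773/40772)) = 1/(-29447 + (36596*(-1/11712) - 34773/40772)) = 1/(-29447 + (-9149/2928 - 34773/40772)) = 1/(-29447 - 118709593/29845104) = 1/(-878967487081/29845104) = -29845104/878967487081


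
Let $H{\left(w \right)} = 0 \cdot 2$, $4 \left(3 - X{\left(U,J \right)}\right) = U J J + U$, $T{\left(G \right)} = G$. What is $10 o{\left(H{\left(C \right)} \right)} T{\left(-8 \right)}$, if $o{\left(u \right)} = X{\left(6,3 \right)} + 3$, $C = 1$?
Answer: $720$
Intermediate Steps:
$X{\left(U,J \right)} = 3 - \frac{U}{4} - \frac{U J^{2}}{4}$ ($X{\left(U,J \right)} = 3 - \frac{U J J + U}{4} = 3 - \frac{J U J + U}{4} = 3 - \frac{U J^{2} + U}{4} = 3 - \frac{U + U J^{2}}{4} = 3 - \left(\frac{U}{4} + \frac{U J^{2}}{4}\right) = 3 - \frac{U}{4} - \frac{U J^{2}}{4}$)
$H{\left(w \right)} = 0$
$o{\left(u \right)} = -9$ ($o{\left(u \right)} = \left(3 - \frac{3}{2} - \frac{3 \cdot 3^{2}}{2}\right) + 3 = \left(3 - \frac{3}{2} - \frac{3}{2} \cdot 9\right) + 3 = \left(3 - \frac{3}{2} - \frac{27}{2}\right) + 3 = -12 + 3 = -9$)
$10 o{\left(H{\left(C \right)} \right)} T{\left(-8 \right)} = 10 \left(-9\right) \left(-8\right) = \left(-90\right) \left(-8\right) = 720$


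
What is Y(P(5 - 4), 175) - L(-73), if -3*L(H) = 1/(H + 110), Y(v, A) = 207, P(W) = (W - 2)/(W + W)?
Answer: 22978/111 ≈ 207.01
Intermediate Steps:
P(W) = (-2 + W)/(2*W) (P(W) = (-2 + W)/((2*W)) = (-2 + W)*(1/(2*W)) = (-2 + W)/(2*W))
L(H) = -1/(3*(110 + H)) (L(H) = -1/(3*(H + 110)) = -1/(3*(110 + H)))
Y(P(5 - 4), 175) - L(-73) = 207 - (-1)/(330 + 3*(-73)) = 207 - (-1)/(330 - 219) = 207 - (-1)/111 = 207 - 1*(-1/111) = 207 + 1/111 = 22978/111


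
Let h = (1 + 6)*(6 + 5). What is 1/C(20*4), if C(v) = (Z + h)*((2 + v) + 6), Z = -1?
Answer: 1/6688 ≈ 0.00014952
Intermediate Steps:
h = 77 (h = 7*11 = 77)
C(v) = 608 + 76*v (C(v) = (-1 + 77)*((2 + v) + 6) = 76*(8 + v) = 608 + 76*v)
1/C(20*4) = 1/(608 + 76*(20*4)) = 1/(608 + 76*80) = 1/(608 + 6080) = 1/6688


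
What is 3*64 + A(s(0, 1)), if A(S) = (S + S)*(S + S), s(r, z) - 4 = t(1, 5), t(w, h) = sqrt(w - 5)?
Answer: 240 + 64*I ≈ 240.0 + 64.0*I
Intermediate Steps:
t(w, h) = sqrt(-5 + w)
s(r, z) = 4 + 2*I (s(r, z) = 4 + sqrt(-5 + 1) = 4 + sqrt(-4) = 4 + 2*I)
A(S) = 4*S**2 (A(S) = (2*S)*(2*S) = 4*S**2)
3*64 + A(s(0, 1)) = 3*64 + 4*(4 + 2*I)**2 = 192 + 4*(4 + 2*I)**2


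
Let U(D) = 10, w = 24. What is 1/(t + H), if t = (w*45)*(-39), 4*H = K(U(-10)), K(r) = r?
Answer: -2/84235 ≈ -2.3743e-5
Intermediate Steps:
H = 5/2 (H = (¼)*10 = 5/2 ≈ 2.5000)
t = -42120 (t = (24*45)*(-39) = 1080*(-39) = -42120)
1/(t + H) = 1/(-42120 + 5/2) = 1/(-84235/2) = -2/84235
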